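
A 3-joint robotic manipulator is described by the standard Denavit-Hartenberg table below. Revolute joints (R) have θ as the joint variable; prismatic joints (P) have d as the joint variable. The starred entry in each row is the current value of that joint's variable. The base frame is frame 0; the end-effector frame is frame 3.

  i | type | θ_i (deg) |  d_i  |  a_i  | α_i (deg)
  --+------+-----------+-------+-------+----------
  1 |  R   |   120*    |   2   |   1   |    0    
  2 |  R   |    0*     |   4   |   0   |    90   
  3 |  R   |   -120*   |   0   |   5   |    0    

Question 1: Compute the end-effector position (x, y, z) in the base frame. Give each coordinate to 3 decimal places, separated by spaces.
after link 1: o_1 = (-0.5000, 0.8660, 2.0000)
after link 2: o_2 = (-0.5000, 0.8660, 6.0000)
after link 3: o_3 = (0.7500, -1.2990, 1.6699)

0.750 -1.299 1.670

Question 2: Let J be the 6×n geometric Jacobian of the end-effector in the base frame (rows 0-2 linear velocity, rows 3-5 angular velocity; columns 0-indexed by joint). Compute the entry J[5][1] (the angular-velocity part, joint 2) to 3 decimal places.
axis z_1 = (0.0000,0.0000,1.0000); lever o_n−o_1 = (1.2500,-2.1651,-0.3301)
cross product → J_v[:, 1] = (2.1651,1.2500,-0.0000)
J_ω[:, 1] = z_1
entry J[5][1] = 1.0000

1.000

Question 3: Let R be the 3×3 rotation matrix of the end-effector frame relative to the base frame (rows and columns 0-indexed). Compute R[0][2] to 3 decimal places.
End-effector z-axis (col 2 of R) = (0.8660,0.5000,0.0000)
R[0][2] = 0.8660

0.866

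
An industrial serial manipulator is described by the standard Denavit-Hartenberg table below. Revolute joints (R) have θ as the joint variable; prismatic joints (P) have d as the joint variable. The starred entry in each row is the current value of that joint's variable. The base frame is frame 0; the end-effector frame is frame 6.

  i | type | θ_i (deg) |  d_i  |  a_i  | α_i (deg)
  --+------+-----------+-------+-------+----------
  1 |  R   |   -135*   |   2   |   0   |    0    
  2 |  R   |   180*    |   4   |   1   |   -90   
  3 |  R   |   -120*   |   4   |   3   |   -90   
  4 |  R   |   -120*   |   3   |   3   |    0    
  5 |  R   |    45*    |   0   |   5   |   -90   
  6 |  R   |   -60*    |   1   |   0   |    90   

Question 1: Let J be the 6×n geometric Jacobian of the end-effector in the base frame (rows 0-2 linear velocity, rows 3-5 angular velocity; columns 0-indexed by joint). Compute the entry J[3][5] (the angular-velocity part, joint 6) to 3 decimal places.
-0.158

axis z_5 = (-0.1585,-0.5245,0.8365); lever o_n−o_5 = (-0.1585,-0.5245,0.8365)
cross product → J_v[:, 5] = (0.0000,0.0000,0.0000)
J_ω[:, 5] = z_5
entry J[3][5] = -0.1585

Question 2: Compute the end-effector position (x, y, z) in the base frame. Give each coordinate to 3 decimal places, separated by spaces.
-6.683 9.112 10.756

after link 1: o_1 = (0.0000, 0.0000, 2.0000)
after link 2: o_2 = (0.7071, 0.7071, 6.0000)
after link 3: o_3 = (-3.1820, 2.4749, 8.5981)
after link 4: o_4 = (-2.6517, 6.6794, 8.7990)
after link 5: o_5 = (-6.5242, 9.6370, 9.9198)
after link 6: o_6 = (-6.6827, 9.1125, 10.7563)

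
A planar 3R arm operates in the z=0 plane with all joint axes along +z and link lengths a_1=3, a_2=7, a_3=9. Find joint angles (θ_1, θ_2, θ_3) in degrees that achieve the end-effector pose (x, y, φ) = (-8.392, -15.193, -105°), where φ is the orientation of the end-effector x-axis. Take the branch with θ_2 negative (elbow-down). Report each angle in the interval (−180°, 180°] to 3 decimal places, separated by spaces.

wrist centre = target − a_3·(cos φ, sin φ) = (-6.0626, -6.4997)
cos θ_2 = (79.0011−3²−7²)/(2·3·7) = 0.5000; θ_2 = -59.9982° (elbow-down)
β = atan2(-6.4997,-6.0626) = -133.0075°; ψ = atan2(-6.0621,6.5002) = -43.0026°
θ_1 = β − ψ = -90.0049°
θ_3 = φ − θ_1 − θ_2 = 45.0031° (wrapped to (-180°,180°])

-90.005 -59.998 45.003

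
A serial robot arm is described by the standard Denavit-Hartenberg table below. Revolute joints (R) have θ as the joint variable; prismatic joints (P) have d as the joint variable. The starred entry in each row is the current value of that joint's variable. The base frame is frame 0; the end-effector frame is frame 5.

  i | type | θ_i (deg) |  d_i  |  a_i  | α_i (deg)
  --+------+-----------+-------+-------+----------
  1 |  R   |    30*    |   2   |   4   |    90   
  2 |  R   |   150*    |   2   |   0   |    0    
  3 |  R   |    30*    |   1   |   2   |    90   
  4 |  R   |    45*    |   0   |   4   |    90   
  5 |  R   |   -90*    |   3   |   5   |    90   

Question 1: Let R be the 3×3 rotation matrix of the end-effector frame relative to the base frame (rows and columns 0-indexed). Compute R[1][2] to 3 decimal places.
0.966

End-effector z-axis (col 2 of R) = (0.2588,0.9659,-0.0000)
R[1][2] = 0.9659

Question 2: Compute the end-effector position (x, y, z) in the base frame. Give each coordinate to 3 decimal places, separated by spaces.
after link 1: o_1 = (3.4641, 2.0000, 2.0000)
after link 2: o_2 = (4.4641, 0.2679, 2.0000)
after link 3: o_3 = (3.2321, -1.5981, 2.0000)
after link 4: o_4 = (2.1968, -5.4618, 2.0000)
after link 5: o_5 = (-0.7010, -4.6853, -3.0000)

-0.701 -4.685 -3.000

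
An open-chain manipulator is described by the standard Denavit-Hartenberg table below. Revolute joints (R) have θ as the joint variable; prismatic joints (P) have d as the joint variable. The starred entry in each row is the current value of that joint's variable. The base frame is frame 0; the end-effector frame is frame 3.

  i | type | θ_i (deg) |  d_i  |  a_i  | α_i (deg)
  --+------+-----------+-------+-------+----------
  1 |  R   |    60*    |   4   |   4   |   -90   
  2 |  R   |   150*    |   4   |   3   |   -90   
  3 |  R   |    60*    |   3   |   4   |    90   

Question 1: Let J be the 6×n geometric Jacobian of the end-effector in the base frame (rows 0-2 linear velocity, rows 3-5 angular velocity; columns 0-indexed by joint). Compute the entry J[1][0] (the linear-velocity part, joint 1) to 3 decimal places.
axis z_0 = ẑ; lever o_n−o_0 = (-1.3792,-1.3170,4.0981)
cross product → J_v[:, 0] = (1.3170,-1.3792,0.0000)
J_ω[:, 0] = z_0
entry J[1][0] = -1.3792

-1.379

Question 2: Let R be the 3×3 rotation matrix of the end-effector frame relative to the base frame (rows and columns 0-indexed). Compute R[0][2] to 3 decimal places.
End-effector z-axis (col 2 of R) = (-0.8080,-0.3995,-0.4330)
R[0][2] = -0.8080

-0.808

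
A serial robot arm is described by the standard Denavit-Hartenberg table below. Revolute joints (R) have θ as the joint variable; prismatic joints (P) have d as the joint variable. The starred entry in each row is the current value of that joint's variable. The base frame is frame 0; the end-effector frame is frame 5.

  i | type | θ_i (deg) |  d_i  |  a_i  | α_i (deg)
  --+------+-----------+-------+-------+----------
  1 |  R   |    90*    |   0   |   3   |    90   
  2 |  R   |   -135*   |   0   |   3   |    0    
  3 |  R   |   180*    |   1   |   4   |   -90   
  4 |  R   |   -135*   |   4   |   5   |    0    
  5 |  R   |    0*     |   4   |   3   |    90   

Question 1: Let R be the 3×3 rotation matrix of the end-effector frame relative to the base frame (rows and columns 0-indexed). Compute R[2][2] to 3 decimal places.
-0.500

End-effector z-axis (col 2 of R) = (-0.7071,-0.5000,-0.5000)
R[2][2] = -0.5000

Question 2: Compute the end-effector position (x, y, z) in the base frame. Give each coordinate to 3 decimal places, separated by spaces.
after link 1: o_1 = (0.0000, 3.0000, 0.0000)
after link 2: o_2 = (0.0000, 0.8787, -2.1213)
after link 3: o_3 = (1.0000, 3.7071, 0.7071)
after link 4: o_4 = (4.5355, -1.6213, 1.0355)
after link 5: o_5 = (6.6569, -5.9497, 2.3640)

6.657 -5.950 2.364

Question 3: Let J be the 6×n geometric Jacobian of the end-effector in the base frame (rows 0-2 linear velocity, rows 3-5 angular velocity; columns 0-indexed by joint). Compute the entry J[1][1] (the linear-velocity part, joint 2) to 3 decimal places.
-2.364

axis z_1 = (1.0000,-0.0000,0.0000); lever o_n−o_1 = (6.6569,-8.9497,2.3640)
cross product → J_v[:, 1] = (0.0000,-2.3640,-8.9497)
J_ω[:, 1] = z_1
entry J[1][1] = -2.3640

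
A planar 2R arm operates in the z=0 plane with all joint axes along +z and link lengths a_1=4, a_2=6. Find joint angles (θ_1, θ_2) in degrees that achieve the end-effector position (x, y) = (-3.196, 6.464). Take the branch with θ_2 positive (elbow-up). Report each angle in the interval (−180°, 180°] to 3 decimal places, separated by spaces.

59.997 90.003

cos θ_2 = (51.9977−4²−6²)/(2·4·6) = -0.0000; θ_2 = 90.0027° (elbow-up)
β = atan2(6.4640,-3.1960) = 116.3092°; ψ = atan2(6.0000,3.9997) = 56.3118°
θ_1 = β − ψ = 59.9974°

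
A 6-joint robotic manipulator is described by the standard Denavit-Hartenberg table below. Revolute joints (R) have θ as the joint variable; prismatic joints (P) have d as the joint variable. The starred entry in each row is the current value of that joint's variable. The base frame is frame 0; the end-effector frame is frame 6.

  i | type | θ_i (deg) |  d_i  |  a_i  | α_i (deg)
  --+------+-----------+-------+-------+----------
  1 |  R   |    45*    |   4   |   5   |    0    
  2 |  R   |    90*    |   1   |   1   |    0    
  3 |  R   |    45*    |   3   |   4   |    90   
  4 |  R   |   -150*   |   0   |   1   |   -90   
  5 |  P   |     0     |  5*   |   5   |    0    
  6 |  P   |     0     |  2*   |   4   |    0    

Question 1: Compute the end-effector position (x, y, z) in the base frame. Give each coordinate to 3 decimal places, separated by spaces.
3.989 4.243 -3.062

after link 1: o_1 = (3.5355, 3.5355, 4.0000)
after link 2: o_2 = (2.8284, 4.2426, 5.0000)
after link 3: o_3 = (-1.1716, 4.2426, 8.0000)
after link 4: o_4 = (-0.3055, 4.2426, 7.5000)
after link 5: o_5 = (1.5246, 4.2426, 0.6699)
after link 6: o_6 = (3.9887, 4.2426, -3.0622)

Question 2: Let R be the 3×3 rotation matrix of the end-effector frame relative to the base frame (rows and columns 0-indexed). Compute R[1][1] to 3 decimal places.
End-effector y-axis (col 1 of R) = (-0.0000,-1.0000,-0.0000)
R[1][1] = -1.0000

-1.000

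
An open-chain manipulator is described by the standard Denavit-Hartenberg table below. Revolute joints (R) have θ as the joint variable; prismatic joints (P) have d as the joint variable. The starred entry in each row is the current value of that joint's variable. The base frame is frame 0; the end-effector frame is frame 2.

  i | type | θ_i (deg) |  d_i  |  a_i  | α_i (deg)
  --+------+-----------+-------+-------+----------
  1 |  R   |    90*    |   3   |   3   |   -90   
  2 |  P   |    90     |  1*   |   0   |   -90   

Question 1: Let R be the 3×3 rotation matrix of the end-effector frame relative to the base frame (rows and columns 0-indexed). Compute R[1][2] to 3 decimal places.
End-effector z-axis (col 2 of R) = (-0.0000,-1.0000,-0.0000)
R[1][2] = -1.0000

-1.000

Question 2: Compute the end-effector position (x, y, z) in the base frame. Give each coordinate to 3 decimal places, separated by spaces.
after link 1: o_1 = (0.0000, 3.0000, 3.0000)
after link 2: o_2 = (-1.0000, 3.0000, 3.0000)

-1.000 3.000 3.000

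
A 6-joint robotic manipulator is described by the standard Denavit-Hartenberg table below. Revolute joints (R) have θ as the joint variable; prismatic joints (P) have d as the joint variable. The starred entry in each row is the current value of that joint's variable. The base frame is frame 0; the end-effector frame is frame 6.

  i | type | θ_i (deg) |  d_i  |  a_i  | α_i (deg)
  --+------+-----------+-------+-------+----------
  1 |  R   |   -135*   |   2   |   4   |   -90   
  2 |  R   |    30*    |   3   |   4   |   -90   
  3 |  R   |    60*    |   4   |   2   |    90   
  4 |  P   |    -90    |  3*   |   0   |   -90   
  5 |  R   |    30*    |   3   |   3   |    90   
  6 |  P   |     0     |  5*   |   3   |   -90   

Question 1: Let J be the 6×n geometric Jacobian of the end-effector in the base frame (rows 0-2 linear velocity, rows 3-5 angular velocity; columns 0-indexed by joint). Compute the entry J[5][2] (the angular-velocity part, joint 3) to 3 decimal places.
axis z_2 = (0.3536,0.3536,-0.8660); lever o_n−o_2 = (-6.6650,-3.6032,0.0760)
cross product → J_v[:, 2] = (-3.0936,5.7452,1.0825)
J_ω[:, 2] = z_2
entry J[5][2] = -0.8660

-0.866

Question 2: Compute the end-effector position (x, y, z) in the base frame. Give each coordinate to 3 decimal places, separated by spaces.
-9.822 -11.002 0.076

after link 1: o_1 = (-2.8284, -2.8284, 2.0000)
after link 2: o_2 = (-3.1566, -7.3992, 0.0000)
after link 3: o_3 = (-3.5795, -5.3727, -3.9641)
after link 4: o_4 = (-4.1098, -8.0243, -5.2631)
after link 5: o_5 = (-7.5189, -6.6985, -3.1136)
after link 6: o_6 = (-9.8216, -11.0024, 0.0760)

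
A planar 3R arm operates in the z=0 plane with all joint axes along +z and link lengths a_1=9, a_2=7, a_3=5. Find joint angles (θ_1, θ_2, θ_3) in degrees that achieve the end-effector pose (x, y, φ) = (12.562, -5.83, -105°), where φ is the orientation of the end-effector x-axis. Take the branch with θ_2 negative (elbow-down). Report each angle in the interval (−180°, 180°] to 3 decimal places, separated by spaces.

wrist centre = target − a_3·(cos φ, sin φ) = (13.8561, -1.0004)
cos θ_2 = (192.9921−9²−7²)/(2·9·7) = 0.4999; θ_2 = -60.0041° (elbow-down)
β = atan2(-1.0004,13.8561) = -4.1294°; ψ = atan2(-6.0624,12.4996) = -25.8739°
θ_1 = β − ψ = 21.7445°
θ_3 = φ − θ_1 − θ_2 = -66.7403° (wrapped to (-180°,180°])

21.744 -60.004 -66.740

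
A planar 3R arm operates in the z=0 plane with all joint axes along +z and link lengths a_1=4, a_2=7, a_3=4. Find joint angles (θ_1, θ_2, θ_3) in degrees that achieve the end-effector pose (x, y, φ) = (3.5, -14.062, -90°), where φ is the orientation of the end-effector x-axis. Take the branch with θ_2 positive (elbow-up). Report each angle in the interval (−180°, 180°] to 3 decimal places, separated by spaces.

-90.004 30.007 -30.003

wrist centre = target − a_3·(cos φ, sin φ) = (3.5000, -10.0620)
cos θ_2 = (113.4938−4²−7²)/(2·4·7) = 0.8660; θ_2 = 30.0073° (elbow-up)
β = atan2(-10.0620,3.5000) = -70.8201°; ψ = atan2(3.5008,10.0617) = 19.1843°
θ_1 = β − ψ = -90.0044°
θ_3 = φ − θ_1 − θ_2 = -30.0029° (wrapped to (-180°,180°])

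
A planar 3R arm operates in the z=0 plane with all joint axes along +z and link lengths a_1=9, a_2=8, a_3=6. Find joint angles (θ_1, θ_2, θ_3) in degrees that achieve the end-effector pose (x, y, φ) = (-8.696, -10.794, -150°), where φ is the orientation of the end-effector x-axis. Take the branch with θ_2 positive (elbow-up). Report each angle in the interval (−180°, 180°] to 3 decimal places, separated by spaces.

wrist centre = target − a_3·(cos φ, sin φ) = (-3.4998, -7.7940)
cos θ_2 = (72.9954−9²−8²)/(2·9·8) = -0.5000; θ_2 = 120.0021° (elbow-up)
β = atan2(-7.7940,-3.4998) = -114.1822°; ψ = atan2(6.9281,4.9997) = 54.1833°
θ_1 = β − ψ = -168.3655°
θ_3 = φ − θ_1 − θ_2 = -101.6367° (wrapped to (-180°,180°])

-168.365 120.002 -101.637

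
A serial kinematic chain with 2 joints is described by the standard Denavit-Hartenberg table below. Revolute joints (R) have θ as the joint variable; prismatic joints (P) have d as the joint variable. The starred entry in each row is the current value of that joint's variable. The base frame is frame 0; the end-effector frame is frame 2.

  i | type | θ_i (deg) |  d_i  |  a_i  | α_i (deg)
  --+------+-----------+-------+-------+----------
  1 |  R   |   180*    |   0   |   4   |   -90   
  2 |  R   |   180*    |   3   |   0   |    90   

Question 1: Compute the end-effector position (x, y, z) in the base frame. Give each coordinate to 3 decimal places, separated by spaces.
-4.000 -3.000 0.000

after link 1: o_1 = (-4.0000, 0.0000, 0.0000)
after link 2: o_2 = (-4.0000, -3.0000, 0.0000)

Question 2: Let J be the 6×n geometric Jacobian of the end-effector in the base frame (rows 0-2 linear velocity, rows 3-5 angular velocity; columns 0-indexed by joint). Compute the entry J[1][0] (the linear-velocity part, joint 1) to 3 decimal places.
-4.000

axis z_0 = ẑ; lever o_n−o_0 = (-4.0000,-3.0000,0.0000)
cross product → J_v[:, 0] = (3.0000,-4.0000,0.0000)
J_ω[:, 0] = z_0
entry J[1][0] = -4.0000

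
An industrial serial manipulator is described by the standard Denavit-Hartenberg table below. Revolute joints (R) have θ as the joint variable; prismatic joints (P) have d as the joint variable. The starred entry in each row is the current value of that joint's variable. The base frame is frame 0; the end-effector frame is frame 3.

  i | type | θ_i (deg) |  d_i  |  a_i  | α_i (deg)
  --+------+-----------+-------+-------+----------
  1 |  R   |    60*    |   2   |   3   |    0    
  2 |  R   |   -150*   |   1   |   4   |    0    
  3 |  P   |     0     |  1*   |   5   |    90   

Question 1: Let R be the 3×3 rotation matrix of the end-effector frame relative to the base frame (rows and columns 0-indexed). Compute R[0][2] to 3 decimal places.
End-effector z-axis (col 2 of R) = (-1.0000,0.0000,0.0000)
R[0][2] = -1.0000

-1.000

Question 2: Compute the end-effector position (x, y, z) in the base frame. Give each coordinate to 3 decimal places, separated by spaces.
after link 1: o_1 = (1.5000, 2.5981, 2.0000)
after link 2: o_2 = (1.5000, -1.4019, 3.0000)
after link 3: o_3 = (1.5000, -6.4019, 4.0000)

1.500 -6.402 4.000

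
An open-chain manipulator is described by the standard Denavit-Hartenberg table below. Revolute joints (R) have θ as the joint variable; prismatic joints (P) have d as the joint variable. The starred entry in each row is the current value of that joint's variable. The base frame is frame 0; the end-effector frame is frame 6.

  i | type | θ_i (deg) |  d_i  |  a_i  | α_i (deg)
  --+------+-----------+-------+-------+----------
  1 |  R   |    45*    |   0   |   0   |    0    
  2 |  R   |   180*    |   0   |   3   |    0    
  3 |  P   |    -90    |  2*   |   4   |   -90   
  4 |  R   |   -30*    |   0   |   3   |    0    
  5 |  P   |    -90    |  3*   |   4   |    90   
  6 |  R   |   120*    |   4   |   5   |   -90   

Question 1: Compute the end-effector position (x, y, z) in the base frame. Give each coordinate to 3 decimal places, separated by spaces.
after link 1: o_1 = (0.0000, 0.0000, 0.0000)
after link 2: o_2 = (-2.1213, -2.1213, 0.0000)
after link 3: o_3 = (-4.9497, 0.7071, 2.0000)
after link 4: o_4 = (-6.7869, 2.5442, 3.5000)
after link 5: o_5 = (-7.4940, -0.9913, 6.9641)
after link 6: o_6 = (-8.9902, -5.6188, 2.7990)

-8.990 -5.619 2.799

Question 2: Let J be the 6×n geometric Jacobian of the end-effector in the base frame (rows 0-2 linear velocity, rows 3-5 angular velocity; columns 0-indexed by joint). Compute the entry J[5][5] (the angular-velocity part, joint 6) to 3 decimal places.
-0.500

axis z_5 = (0.6124,-0.6124,-0.5000); lever o_n−o_5 = (-1.4963,-4.6275,-4.1651)
cross product → J_v[:, 5] = (0.2368,3.2987,-3.7500)
J_ω[:, 5] = z_5
entry J[5][5] = -0.5000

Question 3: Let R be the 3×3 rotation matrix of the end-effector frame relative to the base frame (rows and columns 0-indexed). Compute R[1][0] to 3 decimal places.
-0.436

End-effector x-axis (col 0 of R) = (-0.7891,-0.4356,-0.4330)
R[1][0] = -0.4356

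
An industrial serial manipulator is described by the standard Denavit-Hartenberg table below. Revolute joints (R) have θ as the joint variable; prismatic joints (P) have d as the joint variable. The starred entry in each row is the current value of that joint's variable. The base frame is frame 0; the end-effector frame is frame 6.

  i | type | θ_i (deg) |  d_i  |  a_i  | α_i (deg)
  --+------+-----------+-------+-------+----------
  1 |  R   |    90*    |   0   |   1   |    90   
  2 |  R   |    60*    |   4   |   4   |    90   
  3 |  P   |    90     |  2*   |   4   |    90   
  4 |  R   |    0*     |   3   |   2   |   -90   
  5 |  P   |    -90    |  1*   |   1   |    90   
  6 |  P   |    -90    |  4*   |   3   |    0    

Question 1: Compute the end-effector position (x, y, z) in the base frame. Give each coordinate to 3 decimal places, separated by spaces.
6.000 5.000 6.928

after link 1: o_1 = (0.0000, 1.0000, 0.0000)
after link 2: o_2 = (4.0000, 3.0000, 3.4641)
after link 3: o_3 = (8.0000, 4.7321, 2.4641)
after link 4: o_4 = (10.0000, 6.2321, 5.0622)
after link 5: o_5 = (10.0000, 7.5981, 5.4282)
after link 6: o_6 = (6.0000, 5.0000, 6.9282)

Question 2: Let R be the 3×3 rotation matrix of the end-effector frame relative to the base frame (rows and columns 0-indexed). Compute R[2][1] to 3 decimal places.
0.866

End-effector y-axis (col 1 of R) = (-0.0000,0.5000,0.8660)
R[2][1] = 0.8660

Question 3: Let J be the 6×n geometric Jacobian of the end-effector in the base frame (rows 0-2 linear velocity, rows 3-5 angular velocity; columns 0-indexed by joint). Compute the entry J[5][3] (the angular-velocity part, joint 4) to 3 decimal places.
0.866

axis z_3 = (-0.0000,0.5000,0.8660); lever o_n−o_3 = (-2.0000,0.2679,4.4641)
cross product → J_v[:, 3] = (2.0000,-1.7321,1.0000)
J_ω[:, 3] = z_3
entry J[5][3] = 0.8660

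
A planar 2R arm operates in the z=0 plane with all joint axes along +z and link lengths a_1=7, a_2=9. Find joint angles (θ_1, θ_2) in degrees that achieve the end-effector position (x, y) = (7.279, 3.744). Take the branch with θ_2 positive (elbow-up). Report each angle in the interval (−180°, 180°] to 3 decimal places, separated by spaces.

cos θ_2 = (67.0014−7²−9²)/(2·7·9) = -0.5000; θ_2 = 119.9993° (elbow-up)
β = atan2(3.7440,7.2790) = 27.2193°; ψ = atan2(7.7943,2.5001) = 72.2158°
θ_1 = β − ψ = -44.9965°

-44.997 119.999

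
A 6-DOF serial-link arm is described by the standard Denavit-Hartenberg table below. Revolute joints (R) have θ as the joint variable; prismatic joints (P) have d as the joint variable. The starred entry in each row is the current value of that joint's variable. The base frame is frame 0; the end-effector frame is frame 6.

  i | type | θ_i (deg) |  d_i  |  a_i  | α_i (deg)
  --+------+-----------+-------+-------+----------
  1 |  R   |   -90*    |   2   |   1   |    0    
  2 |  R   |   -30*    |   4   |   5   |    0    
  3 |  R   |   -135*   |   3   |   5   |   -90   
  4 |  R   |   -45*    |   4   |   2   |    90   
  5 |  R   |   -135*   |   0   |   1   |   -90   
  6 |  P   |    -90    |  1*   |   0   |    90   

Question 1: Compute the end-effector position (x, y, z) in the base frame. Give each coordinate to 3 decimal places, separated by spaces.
after link 1: o_1 = (0.0000, -1.0000, 2.0000)
after link 2: o_2 = (-2.5000, -5.3301, 6.0000)
after link 3: o_3 = (-3.7941, -0.5005, 9.0000)
after link 4: o_4 = (-8.0238, -0.1697, 10.4142)
after link 5: o_5 = (-7.2114, -0.4697, 9.9142)
after link 6: o_6 = (-6.6578, 0.1963, 10.4142)

-6.658 0.196 10.414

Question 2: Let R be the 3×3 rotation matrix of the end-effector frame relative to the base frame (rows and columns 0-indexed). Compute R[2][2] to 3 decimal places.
End-effector z-axis (col 2 of R) = (-0.8124,0.3000,0.5000)
R[2][2] = 0.5000

0.500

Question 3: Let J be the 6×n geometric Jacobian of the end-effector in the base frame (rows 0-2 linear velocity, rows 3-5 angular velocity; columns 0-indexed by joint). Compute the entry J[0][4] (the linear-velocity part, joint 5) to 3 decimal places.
axis z_4 = (0.1830,-0.6830,0.7071); lever o_n−o_4 = (1.3660,0.3660,0.0000)
cross product → J_v[:, 4] = (-0.2588,0.9659,1.0000)
J_ω[:, 4] = z_4
entry J[0][4] = -0.2588

-0.259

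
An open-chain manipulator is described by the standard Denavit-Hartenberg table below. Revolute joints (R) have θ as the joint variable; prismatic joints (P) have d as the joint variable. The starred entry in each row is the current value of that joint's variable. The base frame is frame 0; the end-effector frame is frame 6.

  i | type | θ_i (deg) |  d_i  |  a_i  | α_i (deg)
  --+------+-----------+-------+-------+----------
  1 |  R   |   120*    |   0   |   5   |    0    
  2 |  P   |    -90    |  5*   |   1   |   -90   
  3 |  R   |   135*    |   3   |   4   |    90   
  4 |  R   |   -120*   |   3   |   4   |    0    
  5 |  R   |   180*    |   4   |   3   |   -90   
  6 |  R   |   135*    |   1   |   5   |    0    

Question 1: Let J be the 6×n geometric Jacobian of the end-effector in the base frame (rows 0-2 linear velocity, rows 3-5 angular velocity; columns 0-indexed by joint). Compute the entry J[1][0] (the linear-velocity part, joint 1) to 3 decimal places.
0.171

axis z_0 = ẑ; lever o_n−o_0 = (0.1711,5.3782,1.9378)
cross product → J_v[:, 0] = (-5.3782,0.1711,0.0000)
J_ω[:, 0] = z_0
entry J[1][0] = 0.1711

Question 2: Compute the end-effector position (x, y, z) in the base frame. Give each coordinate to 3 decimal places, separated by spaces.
after link 1: o_1 = (-2.5000, 4.3301, 0.0000)
after link 2: o_2 = (-1.6340, 4.8301, 5.0000)
after link 3: o_3 = (-5.5835, 6.0140, 2.1716)
after link 4: o_4 = (-0.7896, 4.7818, 1.4645)
after link 5: o_5 = (-0.5577, 7.9156, -2.4246)
after link 6: o_6 = (0.1711, 5.3782, 1.9378)

0.171 5.378 1.938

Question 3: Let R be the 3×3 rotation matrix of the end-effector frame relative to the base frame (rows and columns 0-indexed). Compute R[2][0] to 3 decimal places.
0.750

End-effector x-axis (col 0 of R) = (0.0897,-0.6553,0.7500)
R[2][0] = 0.7500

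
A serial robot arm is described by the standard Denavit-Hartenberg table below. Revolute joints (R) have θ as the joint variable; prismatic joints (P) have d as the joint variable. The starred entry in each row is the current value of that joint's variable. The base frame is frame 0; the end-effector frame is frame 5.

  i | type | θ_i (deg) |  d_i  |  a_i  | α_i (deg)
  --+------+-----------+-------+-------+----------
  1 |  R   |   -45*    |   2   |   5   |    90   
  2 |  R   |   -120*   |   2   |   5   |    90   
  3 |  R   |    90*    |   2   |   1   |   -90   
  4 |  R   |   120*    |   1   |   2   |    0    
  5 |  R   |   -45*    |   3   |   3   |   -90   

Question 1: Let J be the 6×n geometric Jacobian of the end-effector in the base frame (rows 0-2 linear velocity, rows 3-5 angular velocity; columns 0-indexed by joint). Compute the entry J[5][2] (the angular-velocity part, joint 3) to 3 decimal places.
axis z_2 = (-0.6124,0.6124,0.5000); lever o_n−o_2 = (2.4756,-3.5737,2.1492)
cross product → J_v[:, 2] = (3.1029,2.5539,0.6724)
J_ω[:, 2] = z_2
entry J[5][2] = 0.5000

0.500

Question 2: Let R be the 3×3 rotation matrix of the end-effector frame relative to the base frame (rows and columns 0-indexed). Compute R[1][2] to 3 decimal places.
0.525

End-effector z-axis (col 2 of R) = (0.8415,0.5245,-0.1294)
R[1][2] = 0.5245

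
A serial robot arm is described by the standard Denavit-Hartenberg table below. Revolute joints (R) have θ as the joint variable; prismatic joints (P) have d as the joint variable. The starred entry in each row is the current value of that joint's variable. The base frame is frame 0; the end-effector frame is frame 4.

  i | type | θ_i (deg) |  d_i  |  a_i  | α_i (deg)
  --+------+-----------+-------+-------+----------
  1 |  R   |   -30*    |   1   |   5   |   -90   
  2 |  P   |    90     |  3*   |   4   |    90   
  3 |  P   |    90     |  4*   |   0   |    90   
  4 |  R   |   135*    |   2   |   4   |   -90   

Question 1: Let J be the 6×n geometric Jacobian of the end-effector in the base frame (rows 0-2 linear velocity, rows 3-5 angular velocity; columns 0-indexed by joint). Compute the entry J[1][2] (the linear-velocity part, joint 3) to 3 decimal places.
-0.500

prismatic axis z_2 = (0.8660,-0.5000,0.0000)
J_v[:, 2] = z_2; J_ω[:, 2] = (0,0,0)
entry J[1][2] = -0.5000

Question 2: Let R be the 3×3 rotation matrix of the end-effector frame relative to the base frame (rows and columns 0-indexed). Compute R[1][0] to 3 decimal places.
End-effector x-axis (col 0 of R) = (0.2588,-0.9659,0.0000)
R[1][0] = -0.9659

-0.966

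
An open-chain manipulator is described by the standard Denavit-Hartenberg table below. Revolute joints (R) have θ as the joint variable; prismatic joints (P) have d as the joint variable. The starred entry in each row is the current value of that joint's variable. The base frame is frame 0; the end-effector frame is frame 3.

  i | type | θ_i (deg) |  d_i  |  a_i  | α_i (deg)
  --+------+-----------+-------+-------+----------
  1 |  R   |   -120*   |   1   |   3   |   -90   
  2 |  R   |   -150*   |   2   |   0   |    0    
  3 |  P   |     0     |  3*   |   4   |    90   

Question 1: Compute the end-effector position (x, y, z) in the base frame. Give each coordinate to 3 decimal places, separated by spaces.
4.562 -2.098 3.000

after link 1: o_1 = (-1.5000, -2.5981, 1.0000)
after link 2: o_2 = (0.2321, -3.5981, 1.0000)
after link 3: o_3 = (4.5622, -2.0981, 3.0000)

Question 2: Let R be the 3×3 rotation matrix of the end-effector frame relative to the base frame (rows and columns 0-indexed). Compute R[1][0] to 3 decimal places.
End-effector x-axis (col 0 of R) = (0.4330,0.7500,0.5000)
R[1][0] = 0.7500

0.750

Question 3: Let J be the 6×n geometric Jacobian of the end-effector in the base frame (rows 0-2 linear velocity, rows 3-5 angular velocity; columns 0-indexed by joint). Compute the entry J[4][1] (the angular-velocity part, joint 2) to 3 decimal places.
-0.500

axis z_1 = (0.8660,-0.5000,0.0000); lever o_n−o_1 = (6.0622,0.5000,2.0000)
cross product → J_v[:, 1] = (-1.0000,-1.7321,3.4641)
J_ω[:, 1] = z_1
entry J[4][1] = -0.5000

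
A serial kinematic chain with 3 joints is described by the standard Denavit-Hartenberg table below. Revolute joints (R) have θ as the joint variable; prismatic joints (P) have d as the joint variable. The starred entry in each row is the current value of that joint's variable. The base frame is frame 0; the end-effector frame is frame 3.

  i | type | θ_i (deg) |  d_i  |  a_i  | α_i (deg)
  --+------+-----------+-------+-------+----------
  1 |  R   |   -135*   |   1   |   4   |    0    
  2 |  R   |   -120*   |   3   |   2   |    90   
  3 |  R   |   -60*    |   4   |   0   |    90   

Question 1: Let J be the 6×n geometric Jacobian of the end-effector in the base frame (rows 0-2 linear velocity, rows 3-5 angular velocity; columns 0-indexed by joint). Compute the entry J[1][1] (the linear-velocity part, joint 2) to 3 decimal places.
3.346

axis z_1 = (0.0000,0.0000,1.0000); lever o_n−o_1 = (3.3461,2.9671,3.0000)
cross product → J_v[:, 1] = (-2.9671,3.3461,0.0000)
J_ω[:, 1] = z_1
entry J[1][1] = 3.3461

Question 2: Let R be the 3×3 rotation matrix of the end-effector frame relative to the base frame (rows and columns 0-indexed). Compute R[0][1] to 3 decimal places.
End-effector y-axis (col 1 of R) = (0.9659,0.2588,0.0000)
R[0][1] = 0.9659

0.966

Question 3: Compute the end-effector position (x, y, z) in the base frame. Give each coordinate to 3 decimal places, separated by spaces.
0.518 0.139 4.000

after link 1: o_1 = (-2.8284, -2.8284, 1.0000)
after link 2: o_2 = (-3.3461, -0.8966, 4.0000)
after link 3: o_3 = (0.5176, 0.1387, 4.0000)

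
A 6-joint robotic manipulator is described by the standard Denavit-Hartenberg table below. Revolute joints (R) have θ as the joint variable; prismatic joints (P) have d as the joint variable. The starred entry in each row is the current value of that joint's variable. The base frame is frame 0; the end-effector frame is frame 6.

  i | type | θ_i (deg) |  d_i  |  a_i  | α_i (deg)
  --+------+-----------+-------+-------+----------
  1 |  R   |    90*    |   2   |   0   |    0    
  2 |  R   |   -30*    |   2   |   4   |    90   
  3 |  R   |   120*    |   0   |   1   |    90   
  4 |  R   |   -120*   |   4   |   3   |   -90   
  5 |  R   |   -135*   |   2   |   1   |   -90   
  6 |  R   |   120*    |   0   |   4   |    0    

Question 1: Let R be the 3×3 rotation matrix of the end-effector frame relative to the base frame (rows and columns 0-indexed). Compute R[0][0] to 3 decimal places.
0.188

End-effector x-axis (col 0 of R) = (0.1884,0.0727,-0.9794)
R[0][0] = 0.1884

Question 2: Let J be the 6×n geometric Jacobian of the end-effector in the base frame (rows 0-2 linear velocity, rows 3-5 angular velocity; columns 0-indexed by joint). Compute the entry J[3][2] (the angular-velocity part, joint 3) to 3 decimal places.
axis z_2 = (0.8660,-0.5000,0.0000); lever o_n−o_2 = (-0.1901,4.6275,-0.1908)
cross product → J_v[:, 2] = (0.0954,0.1653,3.9125)
J_ω[:, 2] = z_2
entry J[3][2] = 0.8660

0.866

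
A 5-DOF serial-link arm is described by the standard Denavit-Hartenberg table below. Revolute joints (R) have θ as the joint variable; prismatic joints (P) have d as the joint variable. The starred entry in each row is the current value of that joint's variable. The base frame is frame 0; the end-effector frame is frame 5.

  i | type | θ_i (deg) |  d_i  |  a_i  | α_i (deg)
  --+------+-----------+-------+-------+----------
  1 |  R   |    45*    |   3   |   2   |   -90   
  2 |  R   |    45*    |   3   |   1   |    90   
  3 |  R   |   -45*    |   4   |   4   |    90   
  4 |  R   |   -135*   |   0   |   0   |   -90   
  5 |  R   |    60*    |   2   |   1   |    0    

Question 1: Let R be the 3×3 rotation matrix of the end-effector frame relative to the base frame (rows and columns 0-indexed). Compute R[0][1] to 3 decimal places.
0.756

End-effector y-axis (col 1 of R) = (0.7557,0.6433,-0.1232)
R[0][1] = 0.7557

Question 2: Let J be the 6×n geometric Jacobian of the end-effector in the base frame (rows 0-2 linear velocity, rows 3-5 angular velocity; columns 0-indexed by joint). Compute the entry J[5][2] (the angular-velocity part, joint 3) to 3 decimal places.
0.707

axis z_2 = (0.5000,0.5000,0.7071); lever o_n−o_2 = (5.3088,1.1142,-1.3849)
cross product → J_v[:, 2] = (-1.4803,4.4464,-2.0973)
J_ω[:, 2] = z_2
entry J[5][2] = 0.7071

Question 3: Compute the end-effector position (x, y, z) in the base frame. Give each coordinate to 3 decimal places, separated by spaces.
after link 1: o_1 = (1.4142, 1.4142, 3.0000)
after link 2: o_2 = (-0.2071, 4.0355, 2.2929)
after link 3: o_3 = (5.2071, 5.4497, 3.1213)
after link 4: o_4 = (5.2071, 5.4497, 3.1213)
after link 5: o_5 = (5.1017, 5.1497, 0.9080)

5.102 5.150 0.908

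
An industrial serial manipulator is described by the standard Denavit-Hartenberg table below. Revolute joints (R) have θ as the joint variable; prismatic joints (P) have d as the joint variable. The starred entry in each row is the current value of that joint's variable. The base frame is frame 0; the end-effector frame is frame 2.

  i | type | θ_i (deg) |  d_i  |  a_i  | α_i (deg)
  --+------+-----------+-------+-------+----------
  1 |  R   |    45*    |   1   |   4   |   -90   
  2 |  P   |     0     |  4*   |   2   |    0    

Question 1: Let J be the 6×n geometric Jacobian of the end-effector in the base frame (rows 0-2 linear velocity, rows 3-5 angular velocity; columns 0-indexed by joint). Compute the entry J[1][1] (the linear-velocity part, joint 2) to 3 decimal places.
0.707

prismatic axis z_1 = (-0.7071,0.7071,0.0000)
J_v[:, 1] = z_1; J_ω[:, 1] = (0,0,0)
entry J[1][1] = 0.7071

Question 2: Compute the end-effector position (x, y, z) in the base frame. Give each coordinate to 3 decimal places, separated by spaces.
after link 1: o_1 = (2.8284, 2.8284, 1.0000)
after link 2: o_2 = (1.4142, 7.0711, 1.0000)

1.414 7.071 1.000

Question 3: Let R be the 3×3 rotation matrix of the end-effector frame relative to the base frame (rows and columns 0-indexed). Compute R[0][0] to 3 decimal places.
End-effector x-axis (col 0 of R) = (0.7071,0.7071,0.0000)
R[0][0] = 0.7071

0.707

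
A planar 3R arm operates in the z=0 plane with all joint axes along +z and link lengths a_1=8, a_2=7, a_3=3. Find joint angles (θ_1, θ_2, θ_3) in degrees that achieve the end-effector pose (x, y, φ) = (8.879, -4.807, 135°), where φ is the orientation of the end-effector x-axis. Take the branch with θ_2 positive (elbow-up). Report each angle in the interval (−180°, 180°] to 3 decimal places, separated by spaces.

-59.997 59.995 135.002

wrist centre = target − a_3·(cos φ, sin φ) = (11.0003, -6.9283)
cos θ_2 = (169.0087−8²−7²)/(2·8·7) = 0.5001; θ_2 = 59.9949° (elbow-up)
β = atan2(-6.9283,11.0003) = -32.2039°; ψ = atan2(6.0619,11.5005) = 27.7934°
θ_1 = β − ψ = -59.9974°
θ_3 = φ − θ_1 − θ_2 = 135.0025° (wrapped to (-180°,180°])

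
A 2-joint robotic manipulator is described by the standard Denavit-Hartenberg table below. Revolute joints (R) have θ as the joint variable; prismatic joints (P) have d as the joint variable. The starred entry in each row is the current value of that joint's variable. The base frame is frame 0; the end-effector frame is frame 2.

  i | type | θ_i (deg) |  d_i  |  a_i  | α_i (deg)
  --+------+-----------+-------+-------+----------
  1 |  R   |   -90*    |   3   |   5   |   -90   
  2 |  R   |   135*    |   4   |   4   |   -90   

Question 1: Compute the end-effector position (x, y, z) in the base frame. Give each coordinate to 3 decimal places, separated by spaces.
after link 1: o_1 = (0.0000, -5.0000, 3.0000)
after link 2: o_2 = (4.0000, -2.1716, 0.1716)

4.000 -2.172 0.172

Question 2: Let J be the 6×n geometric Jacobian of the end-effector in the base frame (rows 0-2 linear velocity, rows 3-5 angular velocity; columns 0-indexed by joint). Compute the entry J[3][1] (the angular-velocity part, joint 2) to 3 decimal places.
1.000

axis z_1 = (1.0000,0.0000,0.0000); lever o_n−o_1 = (4.0000,2.8284,-2.8284)
cross product → J_v[:, 1] = (-0.0000,2.8284,2.8284)
J_ω[:, 1] = z_1
entry J[3][1] = 1.0000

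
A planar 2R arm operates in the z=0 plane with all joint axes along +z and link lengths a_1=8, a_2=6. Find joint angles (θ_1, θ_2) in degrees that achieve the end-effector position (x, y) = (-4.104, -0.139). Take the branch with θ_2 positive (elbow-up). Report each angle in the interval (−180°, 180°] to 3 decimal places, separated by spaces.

135.004 149.999

cos θ_2 = (16.8621−8²−6²)/(2·8·6) = -0.8660; θ_2 = 149.9993° (elbow-up)
β = atan2(-0.1390,-4.1040) = -178.0602°; ψ = atan2(3.0001,2.8039) = 46.9359°
θ_1 = β − ψ = -224.9961°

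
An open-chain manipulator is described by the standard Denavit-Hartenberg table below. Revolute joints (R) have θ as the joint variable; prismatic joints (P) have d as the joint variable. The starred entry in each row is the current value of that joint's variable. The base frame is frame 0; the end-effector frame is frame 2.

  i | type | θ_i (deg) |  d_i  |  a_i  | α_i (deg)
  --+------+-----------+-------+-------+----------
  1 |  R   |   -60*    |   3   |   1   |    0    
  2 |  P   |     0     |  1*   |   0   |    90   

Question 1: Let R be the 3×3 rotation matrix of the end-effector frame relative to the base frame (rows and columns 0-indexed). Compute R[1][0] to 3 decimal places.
-0.866

End-effector x-axis (col 0 of R) = (0.5000,-0.8660,0.0000)
R[1][0] = -0.8660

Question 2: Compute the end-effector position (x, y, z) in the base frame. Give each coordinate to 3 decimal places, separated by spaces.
after link 1: o_1 = (0.5000, -0.8660, 3.0000)
after link 2: o_2 = (0.5000, -0.8660, 4.0000)

0.500 -0.866 4.000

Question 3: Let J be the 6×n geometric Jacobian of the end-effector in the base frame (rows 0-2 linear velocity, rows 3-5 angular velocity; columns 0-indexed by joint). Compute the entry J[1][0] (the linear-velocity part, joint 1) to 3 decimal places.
0.500

axis z_0 = ẑ; lever o_n−o_0 = (0.5000,-0.8660,4.0000)
cross product → J_v[:, 0] = (0.8660,0.5000,-0.0000)
J_ω[:, 0] = z_0
entry J[1][0] = 0.5000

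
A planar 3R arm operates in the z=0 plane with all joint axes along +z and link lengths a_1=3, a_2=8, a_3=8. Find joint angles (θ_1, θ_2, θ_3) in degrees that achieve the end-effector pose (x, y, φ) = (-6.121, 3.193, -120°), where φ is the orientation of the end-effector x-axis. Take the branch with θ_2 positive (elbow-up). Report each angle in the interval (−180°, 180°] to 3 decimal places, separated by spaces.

68.668 45.006 126.326

wrist centre = target − a_3·(cos φ, sin φ) = (-2.1210, 10.1212)
cos θ_2 = (106.9374−3²−8²)/(2·3·8) = 0.7070; θ_2 = 45.0063° (elbow-up)
β = atan2(10.1212,-2.1210) = 101.8356°; ψ = atan2(5.6575,8.6562) = 33.1675°
θ_1 = β − ψ = 68.6681°
θ_3 = φ − θ_1 − θ_2 = 126.3256° (wrapped to (-180°,180°])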